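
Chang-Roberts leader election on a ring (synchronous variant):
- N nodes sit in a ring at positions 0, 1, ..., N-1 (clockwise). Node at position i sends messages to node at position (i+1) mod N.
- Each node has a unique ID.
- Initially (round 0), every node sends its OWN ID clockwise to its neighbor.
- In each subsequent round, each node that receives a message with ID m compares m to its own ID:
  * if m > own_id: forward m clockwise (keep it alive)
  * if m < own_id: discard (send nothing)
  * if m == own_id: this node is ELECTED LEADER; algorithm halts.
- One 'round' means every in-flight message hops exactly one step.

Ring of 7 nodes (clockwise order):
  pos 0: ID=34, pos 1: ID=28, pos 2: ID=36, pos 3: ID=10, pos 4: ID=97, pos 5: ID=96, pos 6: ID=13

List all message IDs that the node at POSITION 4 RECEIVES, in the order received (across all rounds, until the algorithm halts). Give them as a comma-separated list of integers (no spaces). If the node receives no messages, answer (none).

Answer: 10,36,96,97

Derivation:
Round 1: pos1(id28) recv 34: fwd; pos2(id36) recv 28: drop; pos3(id10) recv 36: fwd; pos4(id97) recv 10: drop; pos5(id96) recv 97: fwd; pos6(id13) recv 96: fwd; pos0(id34) recv 13: drop
Round 2: pos2(id36) recv 34: drop; pos4(id97) recv 36: drop; pos6(id13) recv 97: fwd; pos0(id34) recv 96: fwd
Round 3: pos0(id34) recv 97: fwd; pos1(id28) recv 96: fwd
Round 4: pos1(id28) recv 97: fwd; pos2(id36) recv 96: fwd
Round 5: pos2(id36) recv 97: fwd; pos3(id10) recv 96: fwd
Round 6: pos3(id10) recv 97: fwd; pos4(id97) recv 96: drop
Round 7: pos4(id97) recv 97: ELECTED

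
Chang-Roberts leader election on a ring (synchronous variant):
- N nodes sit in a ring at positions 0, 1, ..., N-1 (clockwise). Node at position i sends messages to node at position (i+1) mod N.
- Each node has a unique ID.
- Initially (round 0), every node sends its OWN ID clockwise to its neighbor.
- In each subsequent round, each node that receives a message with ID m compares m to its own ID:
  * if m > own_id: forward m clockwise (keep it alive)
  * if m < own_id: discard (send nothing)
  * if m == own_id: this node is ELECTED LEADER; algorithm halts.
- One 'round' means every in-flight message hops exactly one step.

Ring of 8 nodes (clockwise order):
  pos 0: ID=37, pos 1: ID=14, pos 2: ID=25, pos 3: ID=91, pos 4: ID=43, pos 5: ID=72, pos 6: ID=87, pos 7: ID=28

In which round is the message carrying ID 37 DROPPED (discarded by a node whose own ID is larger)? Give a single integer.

Answer: 3

Derivation:
Round 1: pos1(id14) recv 37: fwd; pos2(id25) recv 14: drop; pos3(id91) recv 25: drop; pos4(id43) recv 91: fwd; pos5(id72) recv 43: drop; pos6(id87) recv 72: drop; pos7(id28) recv 87: fwd; pos0(id37) recv 28: drop
Round 2: pos2(id25) recv 37: fwd; pos5(id72) recv 91: fwd; pos0(id37) recv 87: fwd
Round 3: pos3(id91) recv 37: drop; pos6(id87) recv 91: fwd; pos1(id14) recv 87: fwd
Round 4: pos7(id28) recv 91: fwd; pos2(id25) recv 87: fwd
Round 5: pos0(id37) recv 91: fwd; pos3(id91) recv 87: drop
Round 6: pos1(id14) recv 91: fwd
Round 7: pos2(id25) recv 91: fwd
Round 8: pos3(id91) recv 91: ELECTED
Message ID 37 originates at pos 0; dropped at pos 3 in round 3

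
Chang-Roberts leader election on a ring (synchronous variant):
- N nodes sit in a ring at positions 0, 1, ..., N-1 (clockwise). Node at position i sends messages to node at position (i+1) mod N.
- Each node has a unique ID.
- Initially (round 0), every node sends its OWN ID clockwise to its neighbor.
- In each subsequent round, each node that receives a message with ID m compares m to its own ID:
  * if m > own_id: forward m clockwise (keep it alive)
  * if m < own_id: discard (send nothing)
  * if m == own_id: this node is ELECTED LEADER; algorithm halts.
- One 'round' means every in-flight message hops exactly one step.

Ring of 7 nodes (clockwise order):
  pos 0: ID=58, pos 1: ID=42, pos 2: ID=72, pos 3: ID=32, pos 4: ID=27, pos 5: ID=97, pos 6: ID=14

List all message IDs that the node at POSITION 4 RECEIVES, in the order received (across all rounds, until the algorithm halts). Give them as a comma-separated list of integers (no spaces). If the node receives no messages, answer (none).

Round 1: pos1(id42) recv 58: fwd; pos2(id72) recv 42: drop; pos3(id32) recv 72: fwd; pos4(id27) recv 32: fwd; pos5(id97) recv 27: drop; pos6(id14) recv 97: fwd; pos0(id58) recv 14: drop
Round 2: pos2(id72) recv 58: drop; pos4(id27) recv 72: fwd; pos5(id97) recv 32: drop; pos0(id58) recv 97: fwd
Round 3: pos5(id97) recv 72: drop; pos1(id42) recv 97: fwd
Round 4: pos2(id72) recv 97: fwd
Round 5: pos3(id32) recv 97: fwd
Round 6: pos4(id27) recv 97: fwd
Round 7: pos5(id97) recv 97: ELECTED

Answer: 32,72,97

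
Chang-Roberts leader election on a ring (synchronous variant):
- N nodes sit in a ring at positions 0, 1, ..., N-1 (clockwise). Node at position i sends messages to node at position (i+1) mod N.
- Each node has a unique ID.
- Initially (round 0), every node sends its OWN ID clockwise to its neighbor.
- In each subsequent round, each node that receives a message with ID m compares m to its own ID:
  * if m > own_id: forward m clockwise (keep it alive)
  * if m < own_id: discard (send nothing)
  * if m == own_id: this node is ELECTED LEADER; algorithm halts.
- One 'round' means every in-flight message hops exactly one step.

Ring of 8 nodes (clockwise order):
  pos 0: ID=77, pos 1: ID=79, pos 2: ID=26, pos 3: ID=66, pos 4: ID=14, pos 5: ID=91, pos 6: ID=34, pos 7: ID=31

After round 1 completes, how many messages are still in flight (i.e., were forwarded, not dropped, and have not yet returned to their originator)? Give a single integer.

Answer: 4

Derivation:
Round 1: pos1(id79) recv 77: drop; pos2(id26) recv 79: fwd; pos3(id66) recv 26: drop; pos4(id14) recv 66: fwd; pos5(id91) recv 14: drop; pos6(id34) recv 91: fwd; pos7(id31) recv 34: fwd; pos0(id77) recv 31: drop
After round 1: 4 messages still in flight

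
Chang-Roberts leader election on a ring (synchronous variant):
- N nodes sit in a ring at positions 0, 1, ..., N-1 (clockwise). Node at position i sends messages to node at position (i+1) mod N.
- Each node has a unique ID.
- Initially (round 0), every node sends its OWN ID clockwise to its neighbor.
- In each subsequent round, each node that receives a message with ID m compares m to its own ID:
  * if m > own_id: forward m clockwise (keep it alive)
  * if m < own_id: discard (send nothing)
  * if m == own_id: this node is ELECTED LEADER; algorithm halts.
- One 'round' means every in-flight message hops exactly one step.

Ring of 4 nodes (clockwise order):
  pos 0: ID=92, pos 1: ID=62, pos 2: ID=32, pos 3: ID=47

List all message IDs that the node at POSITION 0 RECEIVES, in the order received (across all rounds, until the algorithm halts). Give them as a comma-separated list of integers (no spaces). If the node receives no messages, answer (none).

Round 1: pos1(id62) recv 92: fwd; pos2(id32) recv 62: fwd; pos3(id47) recv 32: drop; pos0(id92) recv 47: drop
Round 2: pos2(id32) recv 92: fwd; pos3(id47) recv 62: fwd
Round 3: pos3(id47) recv 92: fwd; pos0(id92) recv 62: drop
Round 4: pos0(id92) recv 92: ELECTED

Answer: 47,62,92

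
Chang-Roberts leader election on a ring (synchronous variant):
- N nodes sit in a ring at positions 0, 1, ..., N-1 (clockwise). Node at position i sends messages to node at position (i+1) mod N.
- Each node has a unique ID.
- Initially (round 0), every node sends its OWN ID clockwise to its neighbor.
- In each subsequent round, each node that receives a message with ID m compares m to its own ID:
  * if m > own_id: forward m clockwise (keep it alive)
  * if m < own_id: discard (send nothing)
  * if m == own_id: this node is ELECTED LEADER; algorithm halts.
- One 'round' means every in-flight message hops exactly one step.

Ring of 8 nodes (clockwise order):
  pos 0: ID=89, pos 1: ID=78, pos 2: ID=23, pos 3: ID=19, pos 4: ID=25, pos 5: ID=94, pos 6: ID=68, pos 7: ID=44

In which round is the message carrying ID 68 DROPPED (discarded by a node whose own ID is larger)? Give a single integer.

Round 1: pos1(id78) recv 89: fwd; pos2(id23) recv 78: fwd; pos3(id19) recv 23: fwd; pos4(id25) recv 19: drop; pos5(id94) recv 25: drop; pos6(id68) recv 94: fwd; pos7(id44) recv 68: fwd; pos0(id89) recv 44: drop
Round 2: pos2(id23) recv 89: fwd; pos3(id19) recv 78: fwd; pos4(id25) recv 23: drop; pos7(id44) recv 94: fwd; pos0(id89) recv 68: drop
Round 3: pos3(id19) recv 89: fwd; pos4(id25) recv 78: fwd; pos0(id89) recv 94: fwd
Round 4: pos4(id25) recv 89: fwd; pos5(id94) recv 78: drop; pos1(id78) recv 94: fwd
Round 5: pos5(id94) recv 89: drop; pos2(id23) recv 94: fwd
Round 6: pos3(id19) recv 94: fwd
Round 7: pos4(id25) recv 94: fwd
Round 8: pos5(id94) recv 94: ELECTED
Message ID 68 originates at pos 6; dropped at pos 0 in round 2

Answer: 2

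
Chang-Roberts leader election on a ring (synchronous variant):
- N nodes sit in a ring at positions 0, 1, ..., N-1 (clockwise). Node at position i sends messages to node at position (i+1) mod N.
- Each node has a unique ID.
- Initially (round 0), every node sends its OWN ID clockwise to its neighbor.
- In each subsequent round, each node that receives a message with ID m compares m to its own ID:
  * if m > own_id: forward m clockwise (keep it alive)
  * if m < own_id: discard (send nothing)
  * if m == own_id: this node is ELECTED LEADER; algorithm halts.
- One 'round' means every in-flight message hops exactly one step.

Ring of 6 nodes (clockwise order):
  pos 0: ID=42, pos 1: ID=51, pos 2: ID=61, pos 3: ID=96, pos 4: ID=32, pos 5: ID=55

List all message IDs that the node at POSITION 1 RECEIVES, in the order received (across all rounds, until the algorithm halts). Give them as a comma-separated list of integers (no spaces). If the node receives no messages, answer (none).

Answer: 42,55,96

Derivation:
Round 1: pos1(id51) recv 42: drop; pos2(id61) recv 51: drop; pos3(id96) recv 61: drop; pos4(id32) recv 96: fwd; pos5(id55) recv 32: drop; pos0(id42) recv 55: fwd
Round 2: pos5(id55) recv 96: fwd; pos1(id51) recv 55: fwd
Round 3: pos0(id42) recv 96: fwd; pos2(id61) recv 55: drop
Round 4: pos1(id51) recv 96: fwd
Round 5: pos2(id61) recv 96: fwd
Round 6: pos3(id96) recv 96: ELECTED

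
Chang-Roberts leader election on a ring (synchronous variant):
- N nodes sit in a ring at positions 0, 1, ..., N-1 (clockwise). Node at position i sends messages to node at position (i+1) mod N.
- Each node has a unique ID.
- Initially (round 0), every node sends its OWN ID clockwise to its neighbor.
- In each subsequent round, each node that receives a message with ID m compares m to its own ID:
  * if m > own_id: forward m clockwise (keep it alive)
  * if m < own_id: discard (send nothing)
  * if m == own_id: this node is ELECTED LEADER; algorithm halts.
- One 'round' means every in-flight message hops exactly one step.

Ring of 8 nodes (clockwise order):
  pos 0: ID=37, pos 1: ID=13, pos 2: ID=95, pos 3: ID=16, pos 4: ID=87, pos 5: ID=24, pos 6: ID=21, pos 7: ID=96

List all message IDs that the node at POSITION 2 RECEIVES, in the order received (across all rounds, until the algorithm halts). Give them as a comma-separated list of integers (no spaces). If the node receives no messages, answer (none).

Answer: 13,37,96

Derivation:
Round 1: pos1(id13) recv 37: fwd; pos2(id95) recv 13: drop; pos3(id16) recv 95: fwd; pos4(id87) recv 16: drop; pos5(id24) recv 87: fwd; pos6(id21) recv 24: fwd; pos7(id96) recv 21: drop; pos0(id37) recv 96: fwd
Round 2: pos2(id95) recv 37: drop; pos4(id87) recv 95: fwd; pos6(id21) recv 87: fwd; pos7(id96) recv 24: drop; pos1(id13) recv 96: fwd
Round 3: pos5(id24) recv 95: fwd; pos7(id96) recv 87: drop; pos2(id95) recv 96: fwd
Round 4: pos6(id21) recv 95: fwd; pos3(id16) recv 96: fwd
Round 5: pos7(id96) recv 95: drop; pos4(id87) recv 96: fwd
Round 6: pos5(id24) recv 96: fwd
Round 7: pos6(id21) recv 96: fwd
Round 8: pos7(id96) recv 96: ELECTED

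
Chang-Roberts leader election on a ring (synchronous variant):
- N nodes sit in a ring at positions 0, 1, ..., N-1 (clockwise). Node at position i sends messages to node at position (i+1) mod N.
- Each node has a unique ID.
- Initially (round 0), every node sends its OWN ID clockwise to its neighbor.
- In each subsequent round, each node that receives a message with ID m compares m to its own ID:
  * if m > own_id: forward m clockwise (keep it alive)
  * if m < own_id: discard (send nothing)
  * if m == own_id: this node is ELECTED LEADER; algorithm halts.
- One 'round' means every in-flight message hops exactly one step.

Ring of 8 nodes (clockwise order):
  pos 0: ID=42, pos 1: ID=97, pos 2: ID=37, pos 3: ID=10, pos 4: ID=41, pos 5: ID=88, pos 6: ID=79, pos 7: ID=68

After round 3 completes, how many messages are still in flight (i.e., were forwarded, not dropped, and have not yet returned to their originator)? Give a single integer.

Round 1: pos1(id97) recv 42: drop; pos2(id37) recv 97: fwd; pos3(id10) recv 37: fwd; pos4(id41) recv 10: drop; pos5(id88) recv 41: drop; pos6(id79) recv 88: fwd; pos7(id68) recv 79: fwd; pos0(id42) recv 68: fwd
Round 2: pos3(id10) recv 97: fwd; pos4(id41) recv 37: drop; pos7(id68) recv 88: fwd; pos0(id42) recv 79: fwd; pos1(id97) recv 68: drop
Round 3: pos4(id41) recv 97: fwd; pos0(id42) recv 88: fwd; pos1(id97) recv 79: drop
After round 3: 2 messages still in flight

Answer: 2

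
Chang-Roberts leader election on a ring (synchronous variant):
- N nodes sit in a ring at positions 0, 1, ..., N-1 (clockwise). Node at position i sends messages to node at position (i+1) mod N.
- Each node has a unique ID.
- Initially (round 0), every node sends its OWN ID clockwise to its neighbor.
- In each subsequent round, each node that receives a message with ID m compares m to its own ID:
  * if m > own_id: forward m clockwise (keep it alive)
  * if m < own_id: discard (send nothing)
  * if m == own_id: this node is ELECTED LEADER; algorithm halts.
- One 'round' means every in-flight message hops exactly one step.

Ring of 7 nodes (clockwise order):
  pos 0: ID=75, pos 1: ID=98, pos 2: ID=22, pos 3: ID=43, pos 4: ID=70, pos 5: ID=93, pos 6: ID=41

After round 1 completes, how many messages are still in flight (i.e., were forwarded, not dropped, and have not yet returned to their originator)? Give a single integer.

Answer: 2

Derivation:
Round 1: pos1(id98) recv 75: drop; pos2(id22) recv 98: fwd; pos3(id43) recv 22: drop; pos4(id70) recv 43: drop; pos5(id93) recv 70: drop; pos6(id41) recv 93: fwd; pos0(id75) recv 41: drop
After round 1: 2 messages still in flight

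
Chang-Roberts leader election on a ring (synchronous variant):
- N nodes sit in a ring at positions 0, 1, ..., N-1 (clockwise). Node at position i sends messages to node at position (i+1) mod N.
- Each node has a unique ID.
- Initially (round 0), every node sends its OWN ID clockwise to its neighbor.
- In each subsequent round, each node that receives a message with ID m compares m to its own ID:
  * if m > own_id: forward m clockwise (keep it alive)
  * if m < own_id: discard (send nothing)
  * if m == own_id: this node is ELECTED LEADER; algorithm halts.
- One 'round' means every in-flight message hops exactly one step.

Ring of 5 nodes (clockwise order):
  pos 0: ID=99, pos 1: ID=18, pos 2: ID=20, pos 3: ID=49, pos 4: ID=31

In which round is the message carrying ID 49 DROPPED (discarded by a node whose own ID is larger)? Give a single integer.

Answer: 2

Derivation:
Round 1: pos1(id18) recv 99: fwd; pos2(id20) recv 18: drop; pos3(id49) recv 20: drop; pos4(id31) recv 49: fwd; pos0(id99) recv 31: drop
Round 2: pos2(id20) recv 99: fwd; pos0(id99) recv 49: drop
Round 3: pos3(id49) recv 99: fwd
Round 4: pos4(id31) recv 99: fwd
Round 5: pos0(id99) recv 99: ELECTED
Message ID 49 originates at pos 3; dropped at pos 0 in round 2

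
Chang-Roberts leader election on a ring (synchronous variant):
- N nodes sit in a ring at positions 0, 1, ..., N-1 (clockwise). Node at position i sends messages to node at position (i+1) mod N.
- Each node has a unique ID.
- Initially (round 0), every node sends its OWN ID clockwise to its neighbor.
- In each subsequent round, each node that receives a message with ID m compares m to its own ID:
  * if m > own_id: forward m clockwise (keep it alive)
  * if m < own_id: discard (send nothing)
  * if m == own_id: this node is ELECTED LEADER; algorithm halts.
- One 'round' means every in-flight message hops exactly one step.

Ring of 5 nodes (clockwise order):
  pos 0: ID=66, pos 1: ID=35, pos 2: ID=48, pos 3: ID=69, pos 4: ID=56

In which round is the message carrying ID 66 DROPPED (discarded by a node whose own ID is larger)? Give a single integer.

Round 1: pos1(id35) recv 66: fwd; pos2(id48) recv 35: drop; pos3(id69) recv 48: drop; pos4(id56) recv 69: fwd; pos0(id66) recv 56: drop
Round 2: pos2(id48) recv 66: fwd; pos0(id66) recv 69: fwd
Round 3: pos3(id69) recv 66: drop; pos1(id35) recv 69: fwd
Round 4: pos2(id48) recv 69: fwd
Round 5: pos3(id69) recv 69: ELECTED
Message ID 66 originates at pos 0; dropped at pos 3 in round 3

Answer: 3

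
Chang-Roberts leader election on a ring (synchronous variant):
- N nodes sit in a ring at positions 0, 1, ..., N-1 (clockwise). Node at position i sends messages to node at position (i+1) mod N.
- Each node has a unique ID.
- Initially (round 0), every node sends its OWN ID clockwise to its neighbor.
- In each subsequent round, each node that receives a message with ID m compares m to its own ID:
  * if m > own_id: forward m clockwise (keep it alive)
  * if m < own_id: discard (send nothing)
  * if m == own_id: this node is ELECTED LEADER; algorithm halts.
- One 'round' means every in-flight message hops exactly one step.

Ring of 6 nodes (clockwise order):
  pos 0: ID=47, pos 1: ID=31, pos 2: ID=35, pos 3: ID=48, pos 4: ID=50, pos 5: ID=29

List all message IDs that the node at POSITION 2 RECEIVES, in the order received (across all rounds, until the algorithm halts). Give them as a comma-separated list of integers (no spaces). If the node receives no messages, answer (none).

Answer: 31,47,50

Derivation:
Round 1: pos1(id31) recv 47: fwd; pos2(id35) recv 31: drop; pos3(id48) recv 35: drop; pos4(id50) recv 48: drop; pos5(id29) recv 50: fwd; pos0(id47) recv 29: drop
Round 2: pos2(id35) recv 47: fwd; pos0(id47) recv 50: fwd
Round 3: pos3(id48) recv 47: drop; pos1(id31) recv 50: fwd
Round 4: pos2(id35) recv 50: fwd
Round 5: pos3(id48) recv 50: fwd
Round 6: pos4(id50) recv 50: ELECTED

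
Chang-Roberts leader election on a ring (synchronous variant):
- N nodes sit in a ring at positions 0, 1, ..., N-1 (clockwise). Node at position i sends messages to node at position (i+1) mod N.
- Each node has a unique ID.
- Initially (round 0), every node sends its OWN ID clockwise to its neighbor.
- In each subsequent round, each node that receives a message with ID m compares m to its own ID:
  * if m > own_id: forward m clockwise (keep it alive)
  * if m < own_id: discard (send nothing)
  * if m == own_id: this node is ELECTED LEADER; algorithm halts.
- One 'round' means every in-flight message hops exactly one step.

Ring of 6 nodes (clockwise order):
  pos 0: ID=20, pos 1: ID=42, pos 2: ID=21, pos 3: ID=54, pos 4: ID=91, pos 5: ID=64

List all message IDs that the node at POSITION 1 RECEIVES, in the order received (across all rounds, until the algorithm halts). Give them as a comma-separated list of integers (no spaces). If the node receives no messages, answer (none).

Answer: 20,64,91

Derivation:
Round 1: pos1(id42) recv 20: drop; pos2(id21) recv 42: fwd; pos3(id54) recv 21: drop; pos4(id91) recv 54: drop; pos5(id64) recv 91: fwd; pos0(id20) recv 64: fwd
Round 2: pos3(id54) recv 42: drop; pos0(id20) recv 91: fwd; pos1(id42) recv 64: fwd
Round 3: pos1(id42) recv 91: fwd; pos2(id21) recv 64: fwd
Round 4: pos2(id21) recv 91: fwd; pos3(id54) recv 64: fwd
Round 5: pos3(id54) recv 91: fwd; pos4(id91) recv 64: drop
Round 6: pos4(id91) recv 91: ELECTED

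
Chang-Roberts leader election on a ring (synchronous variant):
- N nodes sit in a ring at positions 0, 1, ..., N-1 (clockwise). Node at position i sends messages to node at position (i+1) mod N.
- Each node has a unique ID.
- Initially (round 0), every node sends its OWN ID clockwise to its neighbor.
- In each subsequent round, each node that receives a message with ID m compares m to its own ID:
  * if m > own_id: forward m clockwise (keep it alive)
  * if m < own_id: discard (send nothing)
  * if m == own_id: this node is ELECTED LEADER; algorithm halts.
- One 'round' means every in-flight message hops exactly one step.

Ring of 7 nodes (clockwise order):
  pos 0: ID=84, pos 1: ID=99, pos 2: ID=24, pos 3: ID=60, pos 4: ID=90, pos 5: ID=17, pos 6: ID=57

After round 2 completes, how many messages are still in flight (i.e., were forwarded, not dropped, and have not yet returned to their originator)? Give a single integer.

Round 1: pos1(id99) recv 84: drop; pos2(id24) recv 99: fwd; pos3(id60) recv 24: drop; pos4(id90) recv 60: drop; pos5(id17) recv 90: fwd; pos6(id57) recv 17: drop; pos0(id84) recv 57: drop
Round 2: pos3(id60) recv 99: fwd; pos6(id57) recv 90: fwd
After round 2: 2 messages still in flight

Answer: 2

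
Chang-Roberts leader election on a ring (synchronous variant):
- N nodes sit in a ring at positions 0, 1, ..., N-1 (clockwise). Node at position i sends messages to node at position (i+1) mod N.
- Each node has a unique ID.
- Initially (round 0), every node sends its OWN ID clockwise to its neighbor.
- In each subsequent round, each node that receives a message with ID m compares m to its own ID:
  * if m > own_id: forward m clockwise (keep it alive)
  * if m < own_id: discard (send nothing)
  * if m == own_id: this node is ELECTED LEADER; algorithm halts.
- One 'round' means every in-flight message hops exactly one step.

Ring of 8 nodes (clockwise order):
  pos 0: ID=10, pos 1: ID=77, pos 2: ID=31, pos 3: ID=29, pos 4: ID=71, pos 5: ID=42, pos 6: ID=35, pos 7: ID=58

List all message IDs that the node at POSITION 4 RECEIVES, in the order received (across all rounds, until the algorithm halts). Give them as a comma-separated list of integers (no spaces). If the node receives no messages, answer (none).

Round 1: pos1(id77) recv 10: drop; pos2(id31) recv 77: fwd; pos3(id29) recv 31: fwd; pos4(id71) recv 29: drop; pos5(id42) recv 71: fwd; pos6(id35) recv 42: fwd; pos7(id58) recv 35: drop; pos0(id10) recv 58: fwd
Round 2: pos3(id29) recv 77: fwd; pos4(id71) recv 31: drop; pos6(id35) recv 71: fwd; pos7(id58) recv 42: drop; pos1(id77) recv 58: drop
Round 3: pos4(id71) recv 77: fwd; pos7(id58) recv 71: fwd
Round 4: pos5(id42) recv 77: fwd; pos0(id10) recv 71: fwd
Round 5: pos6(id35) recv 77: fwd; pos1(id77) recv 71: drop
Round 6: pos7(id58) recv 77: fwd
Round 7: pos0(id10) recv 77: fwd
Round 8: pos1(id77) recv 77: ELECTED

Answer: 29,31,77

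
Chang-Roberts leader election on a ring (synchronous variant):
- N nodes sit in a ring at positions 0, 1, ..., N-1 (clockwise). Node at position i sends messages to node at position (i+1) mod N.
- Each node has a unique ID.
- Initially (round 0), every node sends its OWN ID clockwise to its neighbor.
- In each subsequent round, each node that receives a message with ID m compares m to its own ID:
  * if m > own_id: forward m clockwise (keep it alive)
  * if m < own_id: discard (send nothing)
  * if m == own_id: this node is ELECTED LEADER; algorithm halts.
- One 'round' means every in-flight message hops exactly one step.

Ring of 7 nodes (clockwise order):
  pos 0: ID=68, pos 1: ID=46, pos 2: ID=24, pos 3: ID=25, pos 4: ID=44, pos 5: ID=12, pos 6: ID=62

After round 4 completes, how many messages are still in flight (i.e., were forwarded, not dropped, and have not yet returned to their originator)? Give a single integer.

Round 1: pos1(id46) recv 68: fwd; pos2(id24) recv 46: fwd; pos3(id25) recv 24: drop; pos4(id44) recv 25: drop; pos5(id12) recv 44: fwd; pos6(id62) recv 12: drop; pos0(id68) recv 62: drop
Round 2: pos2(id24) recv 68: fwd; pos3(id25) recv 46: fwd; pos6(id62) recv 44: drop
Round 3: pos3(id25) recv 68: fwd; pos4(id44) recv 46: fwd
Round 4: pos4(id44) recv 68: fwd; pos5(id12) recv 46: fwd
After round 4: 2 messages still in flight

Answer: 2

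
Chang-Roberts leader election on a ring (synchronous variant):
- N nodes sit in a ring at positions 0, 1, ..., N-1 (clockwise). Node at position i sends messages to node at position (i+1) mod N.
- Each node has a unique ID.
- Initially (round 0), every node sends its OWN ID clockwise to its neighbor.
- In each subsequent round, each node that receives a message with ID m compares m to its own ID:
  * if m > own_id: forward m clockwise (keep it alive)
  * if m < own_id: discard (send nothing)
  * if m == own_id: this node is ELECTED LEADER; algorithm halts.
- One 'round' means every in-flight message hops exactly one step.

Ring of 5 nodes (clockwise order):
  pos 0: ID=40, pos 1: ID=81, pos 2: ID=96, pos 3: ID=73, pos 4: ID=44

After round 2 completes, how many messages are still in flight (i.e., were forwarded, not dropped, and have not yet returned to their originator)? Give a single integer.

Round 1: pos1(id81) recv 40: drop; pos2(id96) recv 81: drop; pos3(id73) recv 96: fwd; pos4(id44) recv 73: fwd; pos0(id40) recv 44: fwd
Round 2: pos4(id44) recv 96: fwd; pos0(id40) recv 73: fwd; pos1(id81) recv 44: drop
After round 2: 2 messages still in flight

Answer: 2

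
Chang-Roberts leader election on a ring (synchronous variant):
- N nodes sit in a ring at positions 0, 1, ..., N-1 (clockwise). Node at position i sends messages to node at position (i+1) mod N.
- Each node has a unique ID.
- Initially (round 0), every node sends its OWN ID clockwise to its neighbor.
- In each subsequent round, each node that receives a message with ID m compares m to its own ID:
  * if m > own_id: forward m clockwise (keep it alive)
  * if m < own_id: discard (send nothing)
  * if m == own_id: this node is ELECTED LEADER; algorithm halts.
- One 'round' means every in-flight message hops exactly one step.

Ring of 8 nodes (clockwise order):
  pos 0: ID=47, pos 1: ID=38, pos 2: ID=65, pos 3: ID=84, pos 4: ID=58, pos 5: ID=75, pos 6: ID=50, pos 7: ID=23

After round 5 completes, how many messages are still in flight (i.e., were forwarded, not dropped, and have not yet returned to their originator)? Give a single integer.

Answer: 2

Derivation:
Round 1: pos1(id38) recv 47: fwd; pos2(id65) recv 38: drop; pos3(id84) recv 65: drop; pos4(id58) recv 84: fwd; pos5(id75) recv 58: drop; pos6(id50) recv 75: fwd; pos7(id23) recv 50: fwd; pos0(id47) recv 23: drop
Round 2: pos2(id65) recv 47: drop; pos5(id75) recv 84: fwd; pos7(id23) recv 75: fwd; pos0(id47) recv 50: fwd
Round 3: pos6(id50) recv 84: fwd; pos0(id47) recv 75: fwd; pos1(id38) recv 50: fwd
Round 4: pos7(id23) recv 84: fwd; pos1(id38) recv 75: fwd; pos2(id65) recv 50: drop
Round 5: pos0(id47) recv 84: fwd; pos2(id65) recv 75: fwd
After round 5: 2 messages still in flight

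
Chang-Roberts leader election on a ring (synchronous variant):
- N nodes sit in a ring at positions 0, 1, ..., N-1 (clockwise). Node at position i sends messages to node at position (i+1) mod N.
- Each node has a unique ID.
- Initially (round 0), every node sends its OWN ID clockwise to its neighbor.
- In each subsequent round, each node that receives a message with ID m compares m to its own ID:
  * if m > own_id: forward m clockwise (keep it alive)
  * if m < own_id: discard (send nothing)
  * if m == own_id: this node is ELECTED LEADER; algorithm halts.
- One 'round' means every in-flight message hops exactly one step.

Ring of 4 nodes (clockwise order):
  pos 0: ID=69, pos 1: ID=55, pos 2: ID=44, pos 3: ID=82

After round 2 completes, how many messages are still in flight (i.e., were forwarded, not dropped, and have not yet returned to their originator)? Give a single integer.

Answer: 2

Derivation:
Round 1: pos1(id55) recv 69: fwd; pos2(id44) recv 55: fwd; pos3(id82) recv 44: drop; pos0(id69) recv 82: fwd
Round 2: pos2(id44) recv 69: fwd; pos3(id82) recv 55: drop; pos1(id55) recv 82: fwd
After round 2: 2 messages still in flight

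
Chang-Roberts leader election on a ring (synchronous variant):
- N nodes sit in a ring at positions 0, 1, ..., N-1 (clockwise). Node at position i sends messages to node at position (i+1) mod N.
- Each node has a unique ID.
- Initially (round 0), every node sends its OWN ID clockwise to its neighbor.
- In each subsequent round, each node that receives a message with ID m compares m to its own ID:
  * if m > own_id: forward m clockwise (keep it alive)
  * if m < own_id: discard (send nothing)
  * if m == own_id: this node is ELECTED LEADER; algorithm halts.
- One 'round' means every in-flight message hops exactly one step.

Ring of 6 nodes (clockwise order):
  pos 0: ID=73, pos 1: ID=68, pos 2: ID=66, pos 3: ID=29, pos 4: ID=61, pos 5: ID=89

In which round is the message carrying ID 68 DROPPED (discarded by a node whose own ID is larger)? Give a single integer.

Round 1: pos1(id68) recv 73: fwd; pos2(id66) recv 68: fwd; pos3(id29) recv 66: fwd; pos4(id61) recv 29: drop; pos5(id89) recv 61: drop; pos0(id73) recv 89: fwd
Round 2: pos2(id66) recv 73: fwd; pos3(id29) recv 68: fwd; pos4(id61) recv 66: fwd; pos1(id68) recv 89: fwd
Round 3: pos3(id29) recv 73: fwd; pos4(id61) recv 68: fwd; pos5(id89) recv 66: drop; pos2(id66) recv 89: fwd
Round 4: pos4(id61) recv 73: fwd; pos5(id89) recv 68: drop; pos3(id29) recv 89: fwd
Round 5: pos5(id89) recv 73: drop; pos4(id61) recv 89: fwd
Round 6: pos5(id89) recv 89: ELECTED
Message ID 68 originates at pos 1; dropped at pos 5 in round 4

Answer: 4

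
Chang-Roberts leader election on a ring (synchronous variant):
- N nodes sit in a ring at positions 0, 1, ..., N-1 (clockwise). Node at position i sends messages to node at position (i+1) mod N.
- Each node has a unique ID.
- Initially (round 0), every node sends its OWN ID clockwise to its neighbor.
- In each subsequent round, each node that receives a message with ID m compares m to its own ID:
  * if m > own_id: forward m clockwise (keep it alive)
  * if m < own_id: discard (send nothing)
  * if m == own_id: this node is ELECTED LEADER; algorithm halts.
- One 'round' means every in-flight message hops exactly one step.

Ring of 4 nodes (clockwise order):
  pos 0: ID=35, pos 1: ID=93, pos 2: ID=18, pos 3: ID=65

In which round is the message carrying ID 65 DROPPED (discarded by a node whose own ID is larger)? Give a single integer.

Round 1: pos1(id93) recv 35: drop; pos2(id18) recv 93: fwd; pos3(id65) recv 18: drop; pos0(id35) recv 65: fwd
Round 2: pos3(id65) recv 93: fwd; pos1(id93) recv 65: drop
Round 3: pos0(id35) recv 93: fwd
Round 4: pos1(id93) recv 93: ELECTED
Message ID 65 originates at pos 3; dropped at pos 1 in round 2

Answer: 2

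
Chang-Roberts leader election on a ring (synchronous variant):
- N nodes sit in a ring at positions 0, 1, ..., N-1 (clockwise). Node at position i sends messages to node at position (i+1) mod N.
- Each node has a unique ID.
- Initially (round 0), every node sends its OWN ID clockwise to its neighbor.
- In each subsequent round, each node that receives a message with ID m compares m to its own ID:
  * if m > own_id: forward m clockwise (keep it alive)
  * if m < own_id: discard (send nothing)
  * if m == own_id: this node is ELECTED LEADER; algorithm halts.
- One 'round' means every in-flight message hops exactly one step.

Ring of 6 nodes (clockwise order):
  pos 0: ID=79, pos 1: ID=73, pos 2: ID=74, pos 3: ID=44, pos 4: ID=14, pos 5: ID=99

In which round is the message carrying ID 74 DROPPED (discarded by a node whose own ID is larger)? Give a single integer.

Round 1: pos1(id73) recv 79: fwd; pos2(id74) recv 73: drop; pos3(id44) recv 74: fwd; pos4(id14) recv 44: fwd; pos5(id99) recv 14: drop; pos0(id79) recv 99: fwd
Round 2: pos2(id74) recv 79: fwd; pos4(id14) recv 74: fwd; pos5(id99) recv 44: drop; pos1(id73) recv 99: fwd
Round 3: pos3(id44) recv 79: fwd; pos5(id99) recv 74: drop; pos2(id74) recv 99: fwd
Round 4: pos4(id14) recv 79: fwd; pos3(id44) recv 99: fwd
Round 5: pos5(id99) recv 79: drop; pos4(id14) recv 99: fwd
Round 6: pos5(id99) recv 99: ELECTED
Message ID 74 originates at pos 2; dropped at pos 5 in round 3

Answer: 3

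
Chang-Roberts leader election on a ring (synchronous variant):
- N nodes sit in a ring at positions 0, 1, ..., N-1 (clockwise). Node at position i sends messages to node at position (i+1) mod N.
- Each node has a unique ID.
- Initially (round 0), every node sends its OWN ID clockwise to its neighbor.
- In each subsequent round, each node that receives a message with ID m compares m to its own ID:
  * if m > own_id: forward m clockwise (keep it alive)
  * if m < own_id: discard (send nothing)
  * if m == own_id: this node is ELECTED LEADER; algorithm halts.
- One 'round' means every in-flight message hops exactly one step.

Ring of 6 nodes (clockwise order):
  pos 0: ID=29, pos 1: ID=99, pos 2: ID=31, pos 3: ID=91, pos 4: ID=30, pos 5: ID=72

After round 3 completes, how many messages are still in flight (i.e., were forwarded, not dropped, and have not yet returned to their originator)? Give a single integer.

Answer: 2

Derivation:
Round 1: pos1(id99) recv 29: drop; pos2(id31) recv 99: fwd; pos3(id91) recv 31: drop; pos4(id30) recv 91: fwd; pos5(id72) recv 30: drop; pos0(id29) recv 72: fwd
Round 2: pos3(id91) recv 99: fwd; pos5(id72) recv 91: fwd; pos1(id99) recv 72: drop
Round 3: pos4(id30) recv 99: fwd; pos0(id29) recv 91: fwd
After round 3: 2 messages still in flight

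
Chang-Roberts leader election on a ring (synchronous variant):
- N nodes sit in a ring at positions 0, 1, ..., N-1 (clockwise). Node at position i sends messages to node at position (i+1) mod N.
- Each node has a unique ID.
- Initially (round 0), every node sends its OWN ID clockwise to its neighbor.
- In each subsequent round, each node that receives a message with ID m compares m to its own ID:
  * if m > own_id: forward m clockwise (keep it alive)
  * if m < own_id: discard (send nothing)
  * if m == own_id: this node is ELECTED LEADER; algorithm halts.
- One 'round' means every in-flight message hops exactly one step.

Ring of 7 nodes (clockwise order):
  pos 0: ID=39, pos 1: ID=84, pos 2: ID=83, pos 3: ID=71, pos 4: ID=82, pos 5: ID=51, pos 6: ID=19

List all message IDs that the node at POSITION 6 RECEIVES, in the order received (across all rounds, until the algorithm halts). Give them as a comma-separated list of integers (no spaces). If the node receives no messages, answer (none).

Round 1: pos1(id84) recv 39: drop; pos2(id83) recv 84: fwd; pos3(id71) recv 83: fwd; pos4(id82) recv 71: drop; pos5(id51) recv 82: fwd; pos6(id19) recv 51: fwd; pos0(id39) recv 19: drop
Round 2: pos3(id71) recv 84: fwd; pos4(id82) recv 83: fwd; pos6(id19) recv 82: fwd; pos0(id39) recv 51: fwd
Round 3: pos4(id82) recv 84: fwd; pos5(id51) recv 83: fwd; pos0(id39) recv 82: fwd; pos1(id84) recv 51: drop
Round 4: pos5(id51) recv 84: fwd; pos6(id19) recv 83: fwd; pos1(id84) recv 82: drop
Round 5: pos6(id19) recv 84: fwd; pos0(id39) recv 83: fwd
Round 6: pos0(id39) recv 84: fwd; pos1(id84) recv 83: drop
Round 7: pos1(id84) recv 84: ELECTED

Answer: 51,82,83,84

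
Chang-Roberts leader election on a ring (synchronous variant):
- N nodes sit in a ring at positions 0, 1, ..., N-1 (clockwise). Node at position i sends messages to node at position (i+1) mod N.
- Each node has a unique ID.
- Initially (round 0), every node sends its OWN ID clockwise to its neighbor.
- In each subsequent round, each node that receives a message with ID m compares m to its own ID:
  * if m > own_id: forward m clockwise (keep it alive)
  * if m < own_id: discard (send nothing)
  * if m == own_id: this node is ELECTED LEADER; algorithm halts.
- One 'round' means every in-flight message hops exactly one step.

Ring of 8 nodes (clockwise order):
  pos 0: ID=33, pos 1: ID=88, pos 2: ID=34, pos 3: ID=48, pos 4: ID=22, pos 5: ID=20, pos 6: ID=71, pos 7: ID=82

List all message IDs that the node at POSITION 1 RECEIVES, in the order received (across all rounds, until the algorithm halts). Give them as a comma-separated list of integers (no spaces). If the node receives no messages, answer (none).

Round 1: pos1(id88) recv 33: drop; pos2(id34) recv 88: fwd; pos3(id48) recv 34: drop; pos4(id22) recv 48: fwd; pos5(id20) recv 22: fwd; pos6(id71) recv 20: drop; pos7(id82) recv 71: drop; pos0(id33) recv 82: fwd
Round 2: pos3(id48) recv 88: fwd; pos5(id20) recv 48: fwd; pos6(id71) recv 22: drop; pos1(id88) recv 82: drop
Round 3: pos4(id22) recv 88: fwd; pos6(id71) recv 48: drop
Round 4: pos5(id20) recv 88: fwd
Round 5: pos6(id71) recv 88: fwd
Round 6: pos7(id82) recv 88: fwd
Round 7: pos0(id33) recv 88: fwd
Round 8: pos1(id88) recv 88: ELECTED

Answer: 33,82,88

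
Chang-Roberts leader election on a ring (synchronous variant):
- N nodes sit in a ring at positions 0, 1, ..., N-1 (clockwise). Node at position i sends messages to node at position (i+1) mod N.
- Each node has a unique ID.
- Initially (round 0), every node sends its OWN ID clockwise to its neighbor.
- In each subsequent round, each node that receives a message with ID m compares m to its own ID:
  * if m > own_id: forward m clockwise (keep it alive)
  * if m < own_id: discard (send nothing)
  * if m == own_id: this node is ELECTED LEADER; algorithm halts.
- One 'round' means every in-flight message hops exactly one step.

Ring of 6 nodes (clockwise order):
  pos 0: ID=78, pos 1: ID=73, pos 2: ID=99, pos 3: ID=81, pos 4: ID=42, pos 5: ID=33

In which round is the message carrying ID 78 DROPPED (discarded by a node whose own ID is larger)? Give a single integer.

Answer: 2

Derivation:
Round 1: pos1(id73) recv 78: fwd; pos2(id99) recv 73: drop; pos3(id81) recv 99: fwd; pos4(id42) recv 81: fwd; pos5(id33) recv 42: fwd; pos0(id78) recv 33: drop
Round 2: pos2(id99) recv 78: drop; pos4(id42) recv 99: fwd; pos5(id33) recv 81: fwd; pos0(id78) recv 42: drop
Round 3: pos5(id33) recv 99: fwd; pos0(id78) recv 81: fwd
Round 4: pos0(id78) recv 99: fwd; pos1(id73) recv 81: fwd
Round 5: pos1(id73) recv 99: fwd; pos2(id99) recv 81: drop
Round 6: pos2(id99) recv 99: ELECTED
Message ID 78 originates at pos 0; dropped at pos 2 in round 2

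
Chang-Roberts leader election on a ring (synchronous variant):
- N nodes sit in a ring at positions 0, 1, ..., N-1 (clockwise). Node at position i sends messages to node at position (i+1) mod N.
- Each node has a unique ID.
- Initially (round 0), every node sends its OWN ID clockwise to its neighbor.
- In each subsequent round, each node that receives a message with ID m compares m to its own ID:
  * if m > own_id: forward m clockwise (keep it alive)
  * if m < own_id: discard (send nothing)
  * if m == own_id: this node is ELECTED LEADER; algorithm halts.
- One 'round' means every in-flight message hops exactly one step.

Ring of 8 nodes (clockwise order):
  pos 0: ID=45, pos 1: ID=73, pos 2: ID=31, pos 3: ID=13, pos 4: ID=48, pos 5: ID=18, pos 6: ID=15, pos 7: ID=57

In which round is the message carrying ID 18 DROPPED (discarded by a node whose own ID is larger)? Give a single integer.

Round 1: pos1(id73) recv 45: drop; pos2(id31) recv 73: fwd; pos3(id13) recv 31: fwd; pos4(id48) recv 13: drop; pos5(id18) recv 48: fwd; pos6(id15) recv 18: fwd; pos7(id57) recv 15: drop; pos0(id45) recv 57: fwd
Round 2: pos3(id13) recv 73: fwd; pos4(id48) recv 31: drop; pos6(id15) recv 48: fwd; pos7(id57) recv 18: drop; pos1(id73) recv 57: drop
Round 3: pos4(id48) recv 73: fwd; pos7(id57) recv 48: drop
Round 4: pos5(id18) recv 73: fwd
Round 5: pos6(id15) recv 73: fwd
Round 6: pos7(id57) recv 73: fwd
Round 7: pos0(id45) recv 73: fwd
Round 8: pos1(id73) recv 73: ELECTED
Message ID 18 originates at pos 5; dropped at pos 7 in round 2

Answer: 2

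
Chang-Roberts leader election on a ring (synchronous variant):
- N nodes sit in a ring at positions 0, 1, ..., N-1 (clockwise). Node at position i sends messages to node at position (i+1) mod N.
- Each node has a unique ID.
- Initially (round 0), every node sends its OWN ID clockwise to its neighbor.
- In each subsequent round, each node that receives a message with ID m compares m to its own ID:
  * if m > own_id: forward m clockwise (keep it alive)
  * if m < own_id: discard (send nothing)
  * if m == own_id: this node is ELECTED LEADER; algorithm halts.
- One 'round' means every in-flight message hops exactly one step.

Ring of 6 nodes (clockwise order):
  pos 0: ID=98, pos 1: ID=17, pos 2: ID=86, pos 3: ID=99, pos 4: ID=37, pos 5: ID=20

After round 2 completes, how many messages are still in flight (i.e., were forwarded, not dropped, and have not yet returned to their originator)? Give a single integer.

Answer: 2

Derivation:
Round 1: pos1(id17) recv 98: fwd; pos2(id86) recv 17: drop; pos3(id99) recv 86: drop; pos4(id37) recv 99: fwd; pos5(id20) recv 37: fwd; pos0(id98) recv 20: drop
Round 2: pos2(id86) recv 98: fwd; pos5(id20) recv 99: fwd; pos0(id98) recv 37: drop
After round 2: 2 messages still in flight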